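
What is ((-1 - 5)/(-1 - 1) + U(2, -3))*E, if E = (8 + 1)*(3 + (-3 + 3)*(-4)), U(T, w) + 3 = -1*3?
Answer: -81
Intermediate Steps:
U(T, w) = -6 (U(T, w) = -3 - 1*3 = -3 - 3 = -6)
E = 27 (E = 9*(3 + 0*(-4)) = 9*(3 + 0) = 9*3 = 27)
((-1 - 5)/(-1 - 1) + U(2, -3))*E = ((-1 - 5)/(-1 - 1) - 6)*27 = (-6/(-2) - 6)*27 = (-6*(-½) - 6)*27 = (3 - 6)*27 = -3*27 = -81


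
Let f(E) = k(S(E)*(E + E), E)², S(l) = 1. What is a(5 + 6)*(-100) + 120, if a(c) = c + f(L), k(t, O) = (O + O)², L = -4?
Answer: -410580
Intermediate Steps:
k(t, O) = 4*O² (k(t, O) = (2*O)² = 4*O²)
f(E) = 16*E⁴ (f(E) = (4*E²)² = 16*E⁴)
a(c) = 4096 + c (a(c) = c + 16*(-4)⁴ = c + 16*256 = c + 4096 = 4096 + c)
a(5 + 6)*(-100) + 120 = (4096 + (5 + 6))*(-100) + 120 = (4096 + 11)*(-100) + 120 = 4107*(-100) + 120 = -410700 + 120 = -410580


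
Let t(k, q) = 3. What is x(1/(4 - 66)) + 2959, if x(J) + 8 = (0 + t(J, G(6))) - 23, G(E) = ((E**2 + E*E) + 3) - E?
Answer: 2931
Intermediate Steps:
G(E) = 3 - E + 2*E**2 (G(E) = ((E**2 + E**2) + 3) - E = (2*E**2 + 3) - E = (3 + 2*E**2) - E = 3 - E + 2*E**2)
x(J) = -28 (x(J) = -8 + ((0 + 3) - 23) = -8 + (3 - 23) = -8 - 20 = -28)
x(1/(4 - 66)) + 2959 = -28 + 2959 = 2931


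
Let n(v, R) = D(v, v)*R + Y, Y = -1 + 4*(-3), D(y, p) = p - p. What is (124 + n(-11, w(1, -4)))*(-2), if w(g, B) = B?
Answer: -222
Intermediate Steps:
D(y, p) = 0
Y = -13 (Y = -1 - 12 = -13)
n(v, R) = -13 (n(v, R) = 0*R - 13 = 0 - 13 = -13)
(124 + n(-11, w(1, -4)))*(-2) = (124 - 13)*(-2) = 111*(-2) = -222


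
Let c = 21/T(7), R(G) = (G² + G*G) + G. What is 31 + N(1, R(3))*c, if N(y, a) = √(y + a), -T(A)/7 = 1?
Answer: 31 - 3*√22 ≈ 16.929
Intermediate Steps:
R(G) = G + 2*G² (R(G) = (G² + G²) + G = 2*G² + G = G + 2*G²)
T(A) = -7 (T(A) = -7*1 = -7)
N(y, a) = √(a + y)
c = -3 (c = 21/(-7) = 21*(-⅐) = -3)
31 + N(1, R(3))*c = 31 + √(3*(1 + 2*3) + 1)*(-3) = 31 + √(3*(1 + 6) + 1)*(-3) = 31 + √(3*7 + 1)*(-3) = 31 + √(21 + 1)*(-3) = 31 + √22*(-3) = 31 - 3*√22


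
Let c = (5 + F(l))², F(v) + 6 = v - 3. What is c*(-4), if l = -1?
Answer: -100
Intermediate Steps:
F(v) = -9 + v (F(v) = -6 + (v - 3) = -6 + (-3 + v) = -9 + v)
c = 25 (c = (5 + (-9 - 1))² = (5 - 10)² = (-5)² = 25)
c*(-4) = 25*(-4) = -100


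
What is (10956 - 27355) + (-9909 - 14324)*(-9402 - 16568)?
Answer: 629314611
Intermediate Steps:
(10956 - 27355) + (-9909 - 14324)*(-9402 - 16568) = -16399 - 24233*(-25970) = -16399 + 629331010 = 629314611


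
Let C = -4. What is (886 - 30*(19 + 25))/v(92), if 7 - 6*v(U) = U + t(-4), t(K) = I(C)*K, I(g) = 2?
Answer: 372/11 ≈ 33.818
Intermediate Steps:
t(K) = 2*K
v(U) = 5/2 - U/6 (v(U) = 7/6 - (U + 2*(-4))/6 = 7/6 - (U - 8)/6 = 7/6 - (-8 + U)/6 = 7/6 + (4/3 - U/6) = 5/2 - U/6)
(886 - 30*(19 + 25))/v(92) = (886 - 30*(19 + 25))/(5/2 - ⅙*92) = (886 - 30*44)/(5/2 - 46/3) = (886 - 1320)/(-77/6) = -434*(-6/77) = 372/11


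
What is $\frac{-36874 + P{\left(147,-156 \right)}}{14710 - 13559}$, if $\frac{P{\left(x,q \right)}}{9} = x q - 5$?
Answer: $- \frac{243307}{1151} \approx -211.39$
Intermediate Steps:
$P{\left(x,q \right)} = -45 + 9 q x$ ($P{\left(x,q \right)} = 9 \left(x q - 5\right) = 9 \left(q x - 5\right) = 9 \left(-5 + q x\right) = -45 + 9 q x$)
$\frac{-36874 + P{\left(147,-156 \right)}}{14710 - 13559} = \frac{-36874 + \left(-45 + 9 \left(-156\right) 147\right)}{14710 - 13559} = \frac{-36874 - 206433}{1151} = \left(-36874 - 206433\right) \frac{1}{1151} = \left(-243307\right) \frac{1}{1151} = - \frac{243307}{1151}$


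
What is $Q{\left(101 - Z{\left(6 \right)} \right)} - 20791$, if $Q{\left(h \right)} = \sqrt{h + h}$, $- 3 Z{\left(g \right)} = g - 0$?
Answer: $-20791 + \sqrt{206} \approx -20777.0$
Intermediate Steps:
$Z{\left(g \right)} = - \frac{g}{3}$ ($Z{\left(g \right)} = - \frac{g - 0}{3} = - \frac{g + 0}{3} = - \frac{g}{3}$)
$Q{\left(h \right)} = \sqrt{2} \sqrt{h}$ ($Q{\left(h \right)} = \sqrt{2 h} = \sqrt{2} \sqrt{h}$)
$Q{\left(101 - Z{\left(6 \right)} \right)} - 20791 = \sqrt{2} \sqrt{101 - \left(- \frac{1}{3}\right) 6} - 20791 = \sqrt{2} \sqrt{101 - -2} - 20791 = \sqrt{2} \sqrt{101 + 2} - 20791 = \sqrt{2} \sqrt{103} - 20791 = \sqrt{206} - 20791 = -20791 + \sqrt{206}$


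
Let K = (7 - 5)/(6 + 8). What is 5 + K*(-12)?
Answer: 23/7 ≈ 3.2857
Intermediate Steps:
K = ⅐ (K = 2/14 = 2*(1/14) = ⅐ ≈ 0.14286)
5 + K*(-12) = 5 + (⅐)*(-12) = 5 - 12/7 = 23/7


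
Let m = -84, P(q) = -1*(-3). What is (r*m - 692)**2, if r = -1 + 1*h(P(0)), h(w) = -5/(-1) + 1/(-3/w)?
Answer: 891136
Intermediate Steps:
P(q) = 3
h(w) = 5 - w/3 (h(w) = -5*(-1) + 1*(-w/3) = 5 - w/3)
r = 3 (r = -1 + 1*(5 - 1/3*3) = -1 + 1*(5 - 1) = -1 + 1*4 = -1 + 4 = 3)
(r*m - 692)**2 = (3*(-84) - 692)**2 = (-252 - 692)**2 = (-944)**2 = 891136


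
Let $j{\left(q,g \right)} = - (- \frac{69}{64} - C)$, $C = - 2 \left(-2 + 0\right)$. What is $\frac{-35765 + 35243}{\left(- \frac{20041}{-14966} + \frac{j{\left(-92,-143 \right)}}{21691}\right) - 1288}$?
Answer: $\frac{774653980032}{1909419165247} \approx 0.4057$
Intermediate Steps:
$C = 4$ ($C = \left(-2\right) \left(-2\right) = 4$)
$j{\left(q,g \right)} = \frac{325}{64}$ ($j{\left(q,g \right)} = - (- \frac{69}{64} - 4) = \left(-1\right) \left(- \frac{325}{64}\right) = \frac{325}{64}$)
$\frac{-35765 + 35243}{\left(- \frac{20041}{-14966} + \frac{j{\left(-92,-143 \right)}}{21691}\right) - 1288} = \frac{-35765 + 35243}{\left(- \frac{20041}{-14966} + \frac{325}{64 \cdot 21691}\right) - 1288} = - \frac{522}{\left(\left(-20041\right) \left(- \frac{1}{14966}\right) + \frac{325}{64} \cdot \frac{1}{21691}\right) - 1288} = - \frac{522}{\left(\frac{2863}{2138} + \frac{325}{1388224}\right) - 1288} = - \frac{522}{\frac{1987590081}{1484011456} - 1288} = - \frac{522}{- \frac{1909419165247}{1484011456}} = \left(-522\right) \left(- \frac{1484011456}{1909419165247}\right) = \frac{774653980032}{1909419165247}$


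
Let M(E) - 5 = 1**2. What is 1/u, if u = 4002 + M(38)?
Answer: 1/4008 ≈ 0.00024950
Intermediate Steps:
M(E) = 6 (M(E) = 5 + 1**2 = 5 + 1 = 6)
u = 4008 (u = 4002 + 6 = 4008)
1/u = 1/4008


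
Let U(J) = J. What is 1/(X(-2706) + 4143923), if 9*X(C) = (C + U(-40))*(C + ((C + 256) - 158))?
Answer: 9/51887551 ≈ 1.7345e-7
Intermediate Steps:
X(C) = (-40 + C)*(98 + 2*C)/9 (X(C) = ((C - 40)*(C + ((C + 256) - 158)))/9 = ((-40 + C)*(C + ((256 + C) - 158)))/9 = ((-40 + C)*(C + (98 + C)))/9 = ((-40 + C)*(98 + 2*C))/9 = (-40 + C)*(98 + 2*C)/9)
1/(X(-2706) + 4143923) = 1/((-3920/9 + 2*(-2706) + (2/9)*(-2706)²) + 4143923) = 1/((-3920/9 - 5412 + (2/9)*7322436) + 4143923) = 1/((-3920/9 - 5412 + 1627208) + 4143923) = 1/(14592244/9 + 4143923) = 1/(51887551/9) = 9/51887551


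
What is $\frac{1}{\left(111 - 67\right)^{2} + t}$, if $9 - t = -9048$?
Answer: $\frac{1}{10993} \approx 9.0967 \cdot 10^{-5}$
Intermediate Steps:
$t = 9057$ ($t = 9 - -9048 = 9 + 9048 = 9057$)
$\frac{1}{\left(111 - 67\right)^{2} + t} = \frac{1}{\left(111 - 67\right)^{2} + 9057} = \frac{1}{44^{2} + 9057} = \frac{1}{1936 + 9057} = \frac{1}{10993}$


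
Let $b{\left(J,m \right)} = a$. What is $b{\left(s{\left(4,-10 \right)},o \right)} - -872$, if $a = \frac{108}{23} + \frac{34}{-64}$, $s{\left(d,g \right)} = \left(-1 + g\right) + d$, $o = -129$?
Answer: $\frac{644857}{736} \approx 876.16$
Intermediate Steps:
$s{\left(d,g \right)} = -1 + d + g$
$a = \frac{3065}{736}$ ($a = 108 \cdot \frac{1}{23} + 34 \left(- \frac{1}{64}\right) = \frac{108}{23} - \frac{17}{32} = \frac{3065}{736} \approx 4.1644$)
$b{\left(J,m \right)} = \frac{3065}{736}$
$b{\left(s{\left(4,-10 \right)},o \right)} - -872 = \frac{3065}{736} - -872 = \frac{3065}{736} + 872 = \frac{644857}{736}$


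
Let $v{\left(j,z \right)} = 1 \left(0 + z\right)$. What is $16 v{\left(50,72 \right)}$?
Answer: $1152$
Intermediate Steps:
$v{\left(j,z \right)} = z$ ($v{\left(j,z \right)} = 1 z = z$)
$16 v{\left(50,72 \right)} = 16 \cdot 72 = 1152$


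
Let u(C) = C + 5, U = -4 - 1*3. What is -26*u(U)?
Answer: 52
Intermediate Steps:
U = -7 (U = -4 - 3 = -7)
u(C) = 5 + C
-26*u(U) = -26*(5 - 7) = -26*(-2) = 52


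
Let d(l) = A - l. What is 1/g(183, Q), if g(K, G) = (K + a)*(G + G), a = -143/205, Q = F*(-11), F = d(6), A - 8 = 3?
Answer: -41/822184 ≈ -4.9867e-5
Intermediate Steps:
A = 11 (A = 8 + 3 = 11)
d(l) = 11 - l
F = 5 (F = 11 - 1*6 = 11 - 6 = 5)
Q = -55 (Q = 5*(-11) = -55)
a = -143/205 (a = -143*1/205 = -143/205 ≈ -0.69756)
g(K, G) = 2*G*(-143/205 + K) (g(K, G) = (K - 143/205)*(G + G) = (-143/205 + K)*(2*G) = 2*G*(-143/205 + K))
1/g(183, Q) = 1/((2/205)*(-55)*(-143 + 205*183)) = 1/((2/205)*(-55)*(-143 + 37515)) = 1/((2/205)*(-55)*37372) = 1/(-822184/41) = -41/822184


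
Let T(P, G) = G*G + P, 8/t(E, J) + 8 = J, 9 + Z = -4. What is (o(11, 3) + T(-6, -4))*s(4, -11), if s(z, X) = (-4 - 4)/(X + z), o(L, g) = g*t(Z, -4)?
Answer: 64/7 ≈ 9.1429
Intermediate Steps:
Z = -13 (Z = -9 - 4 = -13)
t(E, J) = 8/(-8 + J)
o(L, g) = -2*g/3 (o(L, g) = g*(8/(-8 - 4)) = g*(8/(-12)) = g*(8*(-1/12)) = g*(-2/3) = -2*g/3)
T(P, G) = P + G**2 (T(P, G) = G**2 + P = P + G**2)
s(z, X) = -8/(X + z)
(o(11, 3) + T(-6, -4))*s(4, -11) = (-2/3*3 + (-6 + (-4)**2))*(-8/(-11 + 4)) = (-2 + (-6 + 16))*(-8/(-7)) = (-2 + 10)*(-8*(-1/7)) = 8*(8/7) = 64/7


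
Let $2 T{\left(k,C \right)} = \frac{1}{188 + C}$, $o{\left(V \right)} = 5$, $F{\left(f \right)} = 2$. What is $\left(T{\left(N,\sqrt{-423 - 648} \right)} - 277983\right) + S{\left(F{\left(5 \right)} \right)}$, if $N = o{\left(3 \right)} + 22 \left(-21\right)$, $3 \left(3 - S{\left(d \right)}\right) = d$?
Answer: $\frac{- 5003652 \sqrt{119} + 313562189 i}{6 \left(- 188 i + 3 \sqrt{119}\right)} \approx -2.7798 \cdot 10^{5} - 0.0004425 i$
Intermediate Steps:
$S{\left(d \right)} = 3 - \frac{d}{3}$
$N = -457$ ($N = 5 + 22 \left(-21\right) = 5 - 462 = -457$)
$T{\left(k,C \right)} = \frac{1}{2 \left(188 + C\right)}$
$\left(T{\left(N,\sqrt{-423 - 648} \right)} - 277983\right) + S{\left(F{\left(5 \right)} \right)} = \left(\frac{1}{2 \left(188 + \sqrt{-423 - 648}\right)} - 277983\right) + \left(3 - \frac{2}{3}\right) = \left(\frac{1}{2 \left(188 + \sqrt{-1071}\right)} - 277983\right) + \left(3 - \frac{2}{3}\right) = \left(\frac{1}{2 \left(188 + 3 i \sqrt{119}\right)} - 277983\right) + \frac{7}{3} = \left(-277983 + \frac{1}{2 \left(188 + 3 i \sqrt{119}\right)}\right) + \frac{7}{3} = - \frac{833942}{3} + \frac{1}{2 \left(188 + 3 i \sqrt{119}\right)}$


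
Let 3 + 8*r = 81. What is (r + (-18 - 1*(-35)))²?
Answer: 11449/16 ≈ 715.56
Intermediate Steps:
r = 39/4 (r = -3/8 + (⅛)*81 = -3/8 + 81/8 = 39/4 ≈ 9.7500)
(r + (-18 - 1*(-35)))² = (39/4 + (-18 - 1*(-35)))² = (39/4 + (-18 + 35))² = (39/4 + 17)² = (107/4)² = 11449/16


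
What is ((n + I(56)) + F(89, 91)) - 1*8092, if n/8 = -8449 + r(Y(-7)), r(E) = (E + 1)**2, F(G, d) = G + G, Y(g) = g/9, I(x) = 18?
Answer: -6114496/81 ≈ -75488.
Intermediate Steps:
Y(g) = g/9 (Y(g) = g*(1/9) = g/9)
F(G, d) = 2*G
r(E) = (1 + E)**2
n = -5474920/81 (n = 8*(-8449 + (1 + (1/9)*(-7))**2) = 8*(-8449 + (1 - 7/9)**2) = 8*(-8449 + (2/9)**2) = 8*(-8449 + 4/81) = 8*(-684365/81) = -5474920/81 ≈ -67592.)
((n + I(56)) + F(89, 91)) - 1*8092 = ((-5474920/81 + 18) + 2*89) - 1*8092 = (-5473462/81 + 178) - 8092 = -5459044/81 - 8092 = -6114496/81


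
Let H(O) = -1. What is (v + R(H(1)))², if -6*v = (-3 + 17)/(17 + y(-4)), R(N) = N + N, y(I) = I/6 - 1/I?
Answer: 181476/39601 ≈ 4.5826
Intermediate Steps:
y(I) = -1/I + I/6 (y(I) = I*(⅙) - 1/I = I/6 - 1/I = -1/I + I/6)
R(N) = 2*N
v = -28/199 (v = -(-3 + 17)/(6*(17 + (-1/(-4) + (⅙)*(-4)))) = -7/(3*(17 + (-1*(-¼) - ⅔))) = -7/(3*(17 + (¼ - ⅔))) = -7/(3*(17 - 5/12)) = -7/(3*199/12) = -7*12/(3*199) = -⅙*168/199 = -28/199 ≈ -0.14070)
(v + R(H(1)))² = (-28/199 + 2*(-1))² = (-28/199 - 2)² = (-426/199)² = 181476/39601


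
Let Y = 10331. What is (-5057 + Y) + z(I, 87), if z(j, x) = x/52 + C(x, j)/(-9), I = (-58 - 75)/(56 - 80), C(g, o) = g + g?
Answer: 819989/156 ≈ 5256.3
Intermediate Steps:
C(g, o) = 2*g
I = 133/24 (I = -133/(-24) = -133*(-1/24) = 133/24 ≈ 5.5417)
z(j, x) = -95*x/468 (z(j, x) = x/52 + (2*x)/(-9) = x*(1/52) + (2*x)*(-⅑) = x/52 - 2*x/9 = -95*x/468)
(-5057 + Y) + z(I, 87) = (-5057 + 10331) - 95/468*87 = 5274 - 2755/156 = 819989/156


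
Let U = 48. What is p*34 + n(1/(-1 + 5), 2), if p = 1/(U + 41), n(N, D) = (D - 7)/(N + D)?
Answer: -1474/801 ≈ -1.8402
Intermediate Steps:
n(N, D) = (-7 + D)/(D + N)
p = 1/89 (p = 1/(48 + 41) = 1/89 ≈ 0.011236)
p*34 + n(1/(-1 + 5), 2) = (1/89)*34 + (-7 + 2)/(2 + 1/(-1 + 5)) = 34/89 - 5/(2 + 1/4) = 34/89 - 5/(9/4) = 34/89 + (4/9)*(-5) = 34/89 - 20/9 = -1474/801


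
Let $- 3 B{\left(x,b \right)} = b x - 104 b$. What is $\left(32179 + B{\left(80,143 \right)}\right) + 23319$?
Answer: $56642$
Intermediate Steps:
$B{\left(x,b \right)} = \frac{104 b}{3} - \frac{b x}{3}$ ($B{\left(x,b \right)} = - \frac{b x - 104 b}{3} = - \frac{- 104 b + b x}{3} = \frac{104 b}{3} - \frac{b x}{3}$)
$\left(32179 + B{\left(80,143 \right)}\right) + 23319 = \left(32179 + \frac{1}{3} \cdot 143 \left(104 - 80\right)\right) + 23319 = \left(32179 + \frac{1}{3} \cdot 143 \cdot 24\right) + 23319 = \left(32179 + 1144\right) + 23319 = 33323 + 23319 = 56642$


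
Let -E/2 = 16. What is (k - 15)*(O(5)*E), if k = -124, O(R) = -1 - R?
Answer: -26688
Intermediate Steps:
E = -32 (E = -2*16 = -32)
(k - 15)*(O(5)*E) = (-124 - 15)*((-1 - 1*5)*(-32)) = -139*(-1 - 5)*(-32) = -(-834)*(-32) = -139*192 = -26688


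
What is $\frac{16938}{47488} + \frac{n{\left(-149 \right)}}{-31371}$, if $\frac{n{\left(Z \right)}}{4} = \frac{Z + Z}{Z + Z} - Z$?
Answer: $\frac{83811533}{248291008} \approx 0.33755$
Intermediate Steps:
$n{\left(Z \right)} = 4 - 4 Z$ ($n{\left(Z \right)} = 4 \left(\frac{Z + Z}{Z + Z} - Z\right) = 4 \left(\frac{2 Z}{2 Z} - Z\right) = 4 \left(2 Z \frac{1}{2 Z} - Z\right) = 4 \left(1 - Z\right) = 4 - 4 Z$)
$\frac{16938}{47488} + \frac{n{\left(-149 \right)}}{-31371} = \frac{16938}{47488} + \frac{4 - -596}{-31371} = 16938 \cdot \frac{1}{47488} + \left(4 + 596\right) \left(- \frac{1}{31371}\right) = \frac{8469}{23744} + 600 \left(- \frac{1}{31371}\right) = \frac{8469}{23744} - \frac{200}{10457} = \frac{83811533}{248291008}$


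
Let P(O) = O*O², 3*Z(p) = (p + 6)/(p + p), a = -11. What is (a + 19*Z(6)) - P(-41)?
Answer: 206749/3 ≈ 68916.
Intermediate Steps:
Z(p) = (6 + p)/(6*p) (Z(p) = ((p + 6)/(p + p))/3 = ((6 + p)/((2*p)))/3 = ((6 + p)*(1/(2*p)))/3 = ((6 + p)/(2*p))/3 = (6 + p)/(6*p))
P(O) = O³
(a + 19*Z(6)) - P(-41) = (-11 + 19*((⅙)*(6 + 6)/6)) - 1*(-41)³ = (-11 + 19*((⅙)*(⅙)*12)) - 1*(-68921) = (-11 + 19*(⅓)) + 68921 = (-11 + 19/3) + 68921 = -14/3 + 68921 = 206749/3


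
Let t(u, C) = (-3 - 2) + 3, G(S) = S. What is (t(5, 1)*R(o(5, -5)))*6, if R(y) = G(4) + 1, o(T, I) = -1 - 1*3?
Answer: -60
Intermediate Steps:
t(u, C) = -2 (t(u, C) = -5 + 3 = -2)
o(T, I) = -4 (o(T, I) = -1 - 3 = -4)
R(y) = 5 (R(y) = 4 + 1 = 5)
(t(5, 1)*R(o(5, -5)))*6 = -2*5*6 = -10*6 = -60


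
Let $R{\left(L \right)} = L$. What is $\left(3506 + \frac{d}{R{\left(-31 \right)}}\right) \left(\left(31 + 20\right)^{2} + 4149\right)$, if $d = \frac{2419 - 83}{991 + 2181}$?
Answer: $\frac{581765044500}{24583} \approx 2.3665 \cdot 10^{7}$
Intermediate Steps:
$d = \frac{584}{793}$ ($d = \frac{2336}{3172} = 2336 \cdot \frac{1}{3172} = \frac{584}{793} \approx 0.73644$)
$\left(3506 + \frac{d}{R{\left(-31 \right)}}\right) \left(\left(31 + 20\right)^{2} + 4149\right) = \left(3506 + \frac{584}{793 \left(-31\right)}\right) \left(\left(31 + 20\right)^{2} + 4149\right) = \left(3506 + \frac{584}{793} \left(- \frac{1}{31}\right)\right) \left(51^{2} + 4149\right) = \left(3506 - \frac{584}{24583}\right) \left(2601 + 4149\right) = \frac{86187414}{24583} \cdot 6750 = \frac{581765044500}{24583}$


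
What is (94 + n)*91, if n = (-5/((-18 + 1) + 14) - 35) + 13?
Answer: 20111/3 ≈ 6703.7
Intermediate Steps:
n = -61/3 (n = (-5/(-17 + 14) - 35) + 13 = (-5/(-3) - 35) + 13 = (-5*(-⅓) - 35) + 13 = (5/3 - 35) + 13 = -100/3 + 13 = -61/3 ≈ -20.333)
(94 + n)*91 = (94 - 61/3)*91 = (221/3)*91 = 20111/3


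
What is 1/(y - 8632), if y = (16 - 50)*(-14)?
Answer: -1/8156 ≈ -0.00012261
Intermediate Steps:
y = 476 (y = -34*(-14) = 476)
1/(y - 8632) = 1/(476 - 8632) = 1/(-8156) = -1/8156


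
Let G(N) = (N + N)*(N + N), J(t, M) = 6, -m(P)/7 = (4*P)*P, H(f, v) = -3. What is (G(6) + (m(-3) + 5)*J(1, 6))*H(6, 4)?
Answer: 4014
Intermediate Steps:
m(P) = -28*P**2 (m(P) = -7*4*P*P = -28*P**2)
G(N) = 4*N**2 (G(N) = (2*N)*(2*N) = 4*N**2)
(G(6) + (m(-3) + 5)*J(1, 6))*H(6, 4) = (4*6**2 + (-28*(-3)**2 + 5)*6)*(-3) = (4*36 + (-28*9 + 5)*6)*(-3) = (144 + (-252 + 5)*6)*(-3) = (144 - 247*6)*(-3) = (144 - 1482)*(-3) = -1338*(-3) = 4014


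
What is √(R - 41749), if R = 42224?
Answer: 5*√19 ≈ 21.794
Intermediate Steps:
√(R - 41749) = √(42224 - 41749) = √475 = 5*√19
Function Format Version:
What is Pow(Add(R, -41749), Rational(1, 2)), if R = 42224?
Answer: Mul(5, Pow(19, Rational(1, 2))) ≈ 21.794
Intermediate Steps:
Pow(Add(R, -41749), Rational(1, 2)) = Pow(Add(42224, -41749), Rational(1, 2)) = Pow(475, Rational(1, 2)) = Mul(5, Pow(19, Rational(1, 2)))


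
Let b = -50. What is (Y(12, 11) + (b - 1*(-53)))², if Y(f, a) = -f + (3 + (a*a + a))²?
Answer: 331822656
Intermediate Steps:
Y(f, a) = (3 + a + a²)² - f (Y(f, a) = -f + (3 + (a² + a))² = -f + (3 + (a + a²))² = -f + (3 + a + a²)² = (3 + a + a²)² - f)
(Y(12, 11) + (b - 1*(-53)))² = (((3 + 11 + 11²)² - 1*12) + (-50 - 1*(-53)))² = (((3 + 11 + 121)² - 12) + (-50 + 53))² = ((135² - 12) + 3)² = ((18225 - 12) + 3)² = (18213 + 3)² = 18216² = 331822656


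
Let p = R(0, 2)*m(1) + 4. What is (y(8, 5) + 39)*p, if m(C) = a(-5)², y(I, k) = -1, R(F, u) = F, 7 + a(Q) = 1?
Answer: 152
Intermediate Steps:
a(Q) = -6 (a(Q) = -7 + 1 = -6)
m(C) = 36 (m(C) = (-6)² = 36)
p = 4 (p = 0*36 + 4 = 0 + 4 = 4)
(y(8, 5) + 39)*p = (-1 + 39)*4 = 38*4 = 152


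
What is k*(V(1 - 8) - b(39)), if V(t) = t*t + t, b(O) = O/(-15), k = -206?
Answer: -45938/5 ≈ -9187.6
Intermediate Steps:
b(O) = -O/15 (b(O) = O*(-1/15) = -O/15)
V(t) = t + t² (V(t) = t² + t = t + t²)
k*(V(1 - 8) - b(39)) = -206*((1 - 8)*(1 + (1 - 8)) - (-1)*39/15) = -206*(-7*(1 - 7) - 1*(-13/5)) = -206*(-7*(-6) + 13/5) = -206*(42 + 13/5) = -206*223/5 = -45938/5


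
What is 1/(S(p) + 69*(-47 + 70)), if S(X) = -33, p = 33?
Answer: 1/1554 ≈ 0.00064350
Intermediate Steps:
1/(S(p) + 69*(-47 + 70)) = 1/(-33 + 69*(-47 + 70)) = 1/(-33 + 69*23) = 1/(-33 + 1587) = 1/1554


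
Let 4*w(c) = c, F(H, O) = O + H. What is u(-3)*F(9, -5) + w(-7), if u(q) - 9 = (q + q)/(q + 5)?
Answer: 89/4 ≈ 22.250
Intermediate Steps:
F(H, O) = H + O
w(c) = c/4
u(q) = 9 + 2*q/(5 + q) (u(q) = 9 + (q + q)/(q + 5) = 9 + (2*q)/(5 + q) = 9 + 2*q/(5 + q))
u(-3)*F(9, -5) + w(-7) = ((45 + 11*(-3))/(5 - 3))*(9 - 5) + (¼)*(-7) = ((45 - 33)/2)*4 - 7/4 = ((½)*12)*4 - 7/4 = 6*4 - 7/4 = 24 - 7/4 = 89/4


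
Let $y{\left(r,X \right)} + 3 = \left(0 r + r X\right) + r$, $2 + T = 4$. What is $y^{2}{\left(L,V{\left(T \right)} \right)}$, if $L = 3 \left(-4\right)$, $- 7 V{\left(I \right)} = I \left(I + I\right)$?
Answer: $\frac{81}{49} \approx 1.6531$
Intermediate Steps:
$T = 2$ ($T = -2 + 4 = 2$)
$V{\left(I \right)} = - \frac{2 I^{2}}{7}$ ($V{\left(I \right)} = - \frac{I \left(I + I\right)}{7} = - \frac{I 2 I}{7} = - \frac{2 I^{2}}{7}$)
$L = -12$
$y{\left(r,X \right)} = -3 + r + X r$ ($y{\left(r,X \right)} = -3 + \left(\left(0 r + r X\right) + r\right) = -3 + \left(\left(0 + X r\right) + r\right) = -3 + \left(X r + r\right) = -3 + \left(r + X r\right) = -3 + r + X r$)
$y^{2}{\left(L,V{\left(T \right)} \right)} = \left(-3 - 12 + - \frac{2 \cdot 2^{2}}{7} \left(-12\right)\right)^{2} = \left(-3 - 12 + \left(- \frac{2}{7}\right) 4 \left(-12\right)\right)^{2} = \left(-3 - 12 - - \frac{96}{7}\right)^{2} = \left(-3 - 12 + \frac{96}{7}\right)^{2} = \left(- \frac{9}{7}\right)^{2} = \frac{81}{49}$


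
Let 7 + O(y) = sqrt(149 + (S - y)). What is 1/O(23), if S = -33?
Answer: 7/44 + sqrt(93)/44 ≈ 0.37826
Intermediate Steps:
O(y) = -7 + sqrt(116 - y) (O(y) = -7 + sqrt(149 + (-33 - y)) = -7 + sqrt(116 - y))
1/O(23) = 1/(-7 + sqrt(116 - 1*23)) = 1/(-7 + sqrt(116 - 23)) = 1/(-7 + sqrt(93))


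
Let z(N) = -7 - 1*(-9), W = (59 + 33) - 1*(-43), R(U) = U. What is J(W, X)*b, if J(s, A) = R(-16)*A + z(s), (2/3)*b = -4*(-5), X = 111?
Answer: -53220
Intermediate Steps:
W = 135 (W = 92 + 43 = 135)
b = 30 (b = 3*(-4*(-5))/2 = (3/2)*20 = 30)
z(N) = 2 (z(N) = -7 + 9 = 2)
J(s, A) = 2 - 16*A (J(s, A) = -16*A + 2 = 2 - 16*A)
J(W, X)*b = (2 - 16*111)*30 = (2 - 1776)*30 = -1774*30 = -53220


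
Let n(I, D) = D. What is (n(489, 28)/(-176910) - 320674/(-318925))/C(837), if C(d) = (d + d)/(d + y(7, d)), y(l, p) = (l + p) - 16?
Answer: 104934788764/104943100455 ≈ 0.99992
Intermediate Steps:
y(l, p) = -16 + l + p
C(d) = 2*d/(-9 + 2*d) (C(d) = (d + d)/(d + (-16 + 7 + d)) = (2*d)/(d + (-9 + d)) = (2*d)/(-9 + 2*d) = 2*d/(-9 + 2*d))
(n(489, 28)/(-176910) - 320674/(-318925))/C(837) = (28/(-176910) - 320674/(-318925))/((2*837/(-9 + 2*837))) = (28*(-1/176910) - 320674*(-1/318925))/((2*837/(-9 + 1674))) = (-14/88455 + 320674/318925)/((2*837/1665)) = 5672150744/(5642102175*((2*837*(1/1665)))) = 5672150744/(5642102175*(186/185)) = (5672150744/5642102175)*(185/186) = 104934788764/104943100455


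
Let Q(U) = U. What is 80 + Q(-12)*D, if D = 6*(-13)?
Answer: 1016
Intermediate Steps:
D = -78
80 + Q(-12)*D = 80 - 12*(-78) = 80 + 936 = 1016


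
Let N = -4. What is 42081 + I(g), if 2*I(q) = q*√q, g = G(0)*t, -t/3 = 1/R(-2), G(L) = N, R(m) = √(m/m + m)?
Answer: 42081 + 12*√3*(-I)^(3/2) ≈ 42066.0 - 14.697*I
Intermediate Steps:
R(m) = √(1 + m)
G(L) = -4
t = 3*I (t = -3/√(1 - 2) = -3*(-I) = -(-3)*I = 3*I ≈ 3.0*I)
g = -12*I ≈ -12.0*I
I(q) = q^(3/2)/2 (I(q) = (q*√q)/2 = q^(3/2)/2)
42081 + I(g) = 42081 + (-12*I)^(3/2)/2 = 42081 + (24*√3*(-I)^(3/2))/2 = 42081 + 12*√3*(-I)^(3/2)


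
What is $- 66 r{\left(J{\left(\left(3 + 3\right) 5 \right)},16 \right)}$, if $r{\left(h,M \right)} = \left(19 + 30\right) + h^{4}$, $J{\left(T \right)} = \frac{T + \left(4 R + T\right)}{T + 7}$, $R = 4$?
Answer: $- \frac{8262940290}{1874161} \approx -4408.9$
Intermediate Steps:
$J{\left(T \right)} = \frac{16 + 2 T}{7 + T}$ ($J{\left(T \right)} = \frac{T + \left(4 \cdot 4 + T\right)}{T + 7} = \frac{T + \left(16 + T\right)}{7 + T} = \frac{16 + 2 T}{7 + T}$)
$r{\left(h,M \right)} = 49 + h^{4}$
$- 66 r{\left(J{\left(\left(3 + 3\right) 5 \right)},16 \right)} = - 66 \left(49 + \left(\frac{2 \left(8 + \left(3 + 3\right) 5\right)}{7 + \left(3 + 3\right) 5}\right)^{4}\right) = - 66 \left(49 + \left(\frac{2 \left(8 + 6 \cdot 5\right)}{7 + 6 \cdot 5}\right)^{4}\right) = - 66 \left(49 + \left(\frac{2 \left(8 + 30\right)}{7 + 30}\right)^{4}\right) = - 66 \left(49 + \left(2 \cdot \frac{1}{37} \cdot 38\right)^{4}\right) = - 66 \left(49 + \left(\frac{76}{37}\right)^{4}\right) = - 66 \left(49 + \frac{33362176}{1874161}\right) = \left(-66\right) \frac{125196065}{1874161} = - \frac{8262940290}{1874161}$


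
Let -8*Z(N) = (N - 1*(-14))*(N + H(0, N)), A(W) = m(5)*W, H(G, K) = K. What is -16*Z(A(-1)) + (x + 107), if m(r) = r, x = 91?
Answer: 18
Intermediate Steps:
A(W) = 5*W
Z(N) = -N*(14 + N)/4 (Z(N) = -(N - 1*(-14))*(N + N)/8 = -(N + 14)*2*N/8 = -(14 + N)*2*N/8 = -N*(14 + N)/4)
-16*Z(A(-1)) + (x + 107) = -4*5*(-1)*(-14 - 5*(-1)) + (91 + 107) = -4*(-5)*(-14 - 1*(-5)) + 198 = -4*(-5)*(-14 + 5) + 198 = -4*(-5)*(-9) + 198 = -16*45/4 + 198 = -180 + 198 = 18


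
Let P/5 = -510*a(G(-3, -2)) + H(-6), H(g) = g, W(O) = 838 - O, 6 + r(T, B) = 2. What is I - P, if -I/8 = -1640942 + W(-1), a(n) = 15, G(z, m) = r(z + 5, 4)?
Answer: 13159104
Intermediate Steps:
r(T, B) = -4 (r(T, B) = -6 + 2 = -4)
G(z, m) = -4
I = 13120824 (I = -8*(-1640942 + (838 - 1*(-1))) = -8*(-1640942 + (838 + 1)) = -8*(-1640942 + 839) = -8*(-1640103) = 13120824)
P = -38280 (P = 5*(-510*15 - 6) = 5*(-7650 - 6) = 5*(-7656) = -38280)
I - P = 13120824 - 1*(-38280) = 13120824 + 38280 = 13159104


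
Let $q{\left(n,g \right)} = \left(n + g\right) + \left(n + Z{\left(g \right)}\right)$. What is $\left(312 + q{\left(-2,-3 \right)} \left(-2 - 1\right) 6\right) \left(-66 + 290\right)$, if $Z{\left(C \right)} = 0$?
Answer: $98112$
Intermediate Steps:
$q{\left(n,g \right)} = g + 2 n$ ($q{\left(n,g \right)} = \left(n + g\right) + \left(n + 0\right) = \left(g + n\right) + n = g + 2 n$)
$\left(312 + q{\left(-2,-3 \right)} \left(-2 - 1\right) 6\right) \left(-66 + 290\right) = \left(312 + \left(-3 + 2 \left(-2\right)\right) \left(-2 - 1\right) 6\right) \left(-66 + 290\right) = \left(312 + \left(-3 - 4\right) \left(-2 - 1\right) 6\right) 224 = \left(312 + \left(-7\right) \left(-3\right) 6\right) 224 = \left(312 + 21 \cdot 6\right) 224 = \left(312 + 126\right) 224 = 438 \cdot 224 = 98112$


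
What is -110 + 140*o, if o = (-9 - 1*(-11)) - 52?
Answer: -7110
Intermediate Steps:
o = -50 (o = (-9 + 11) - 52 = 2 - 52 = -50)
-110 + 140*o = -110 + 140*(-50) = -110 - 7000 = -7110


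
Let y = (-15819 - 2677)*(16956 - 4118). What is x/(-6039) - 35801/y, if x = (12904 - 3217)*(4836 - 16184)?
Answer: 8700867674623829/477990167424 ≈ 18203.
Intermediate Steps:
y = -237451648 (y = -18496*12838 = -237451648)
x = -109928076 (x = 9687*(-11348) = -109928076)
x/(-6039) - 35801/y = -109928076/(-6039) - 35801/(-237451648) = -109928076*(-1/6039) - 35801*(-1/237451648) = 36642692/2013 + 35801/237451648 = 8700867674623829/477990167424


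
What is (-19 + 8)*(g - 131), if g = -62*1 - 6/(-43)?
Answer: 91223/43 ≈ 2121.5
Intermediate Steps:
g = -2660/43 (g = -62 - 6*(-1/43) = -62 + 6/43 = -2660/43 ≈ -61.860)
(-19 + 8)*(g - 131) = (-19 + 8)*(-2660/43 - 131) = -11*(-8293/43) = 91223/43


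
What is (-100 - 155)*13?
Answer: -3315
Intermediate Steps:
(-100 - 155)*13 = -255*13 = -3315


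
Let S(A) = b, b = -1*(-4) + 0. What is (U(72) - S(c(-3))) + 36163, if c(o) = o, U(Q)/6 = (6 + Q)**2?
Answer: 72663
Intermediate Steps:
U(Q) = 6*(6 + Q)**2
b = 4 (b = 4 + 0 = 4)
S(A) = 4
(U(72) - S(c(-3))) + 36163 = (6*(6 + 72)**2 - 1*4) + 36163 = (6*78**2 - 4) + 36163 = (6*6084 - 4) + 36163 = (36504 - 4) + 36163 = 36500 + 36163 = 72663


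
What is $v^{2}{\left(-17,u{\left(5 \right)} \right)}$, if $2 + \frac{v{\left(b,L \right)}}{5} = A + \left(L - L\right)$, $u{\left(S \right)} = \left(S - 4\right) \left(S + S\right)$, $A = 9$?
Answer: $1225$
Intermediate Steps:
$u{\left(S \right)} = 2 S \left(-4 + S\right)$ ($u{\left(S \right)} = \left(-4 + S\right) 2 S = 2 S \left(-4 + S\right)$)
$v{\left(b,L \right)} = 35$ ($v{\left(b,L \right)} = -10 + 5 \left(9 + \left(L - L\right)\right) = -10 + 5 \left(9 + 0\right) = -10 + 5 \cdot 9 = -10 + 45 = 35$)
$v^{2}{\left(-17,u{\left(5 \right)} \right)} = 35^{2} = 1225$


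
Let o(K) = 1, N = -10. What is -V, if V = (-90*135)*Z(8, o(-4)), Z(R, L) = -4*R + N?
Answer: -510300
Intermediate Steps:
Z(R, L) = -10 - 4*R (Z(R, L) = -4*R - 10 = -10 - 4*R)
V = 510300 (V = (-90*135)*(-10 - 4*8) = -12150*(-10 - 32) = -12150*(-42) = 510300)
-V = -1*510300 = -510300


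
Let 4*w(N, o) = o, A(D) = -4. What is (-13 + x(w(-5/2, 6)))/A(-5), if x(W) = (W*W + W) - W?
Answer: 43/16 ≈ 2.6875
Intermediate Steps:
w(N, o) = o/4
x(W) = W**2 (x(W) = (W**2 + W) - W = (W + W**2) - W = W**2)
(-13 + x(w(-5/2, 6)))/A(-5) = (-13 + ((1/4)*6)**2)/(-4) = -(-13 + (3/2)**2)/4 = -(-13 + 9/4)/4 = -1/4*(-43/4) = 43/16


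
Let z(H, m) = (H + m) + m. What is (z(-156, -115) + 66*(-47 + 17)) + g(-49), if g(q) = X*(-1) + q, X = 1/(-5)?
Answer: -12074/5 ≈ -2414.8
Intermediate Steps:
z(H, m) = H + 2*m
X = -⅕ ≈ -0.20000
g(q) = ⅕ + q (g(q) = -⅕*(-1) + q = ⅕ + q)
(z(-156, -115) + 66*(-47 + 17)) + g(-49) = ((-156 + 2*(-115)) + 66*(-47 + 17)) + (⅕ - 49) = ((-156 - 230) + 66*(-30)) - 244/5 = (-386 - 1980) - 244/5 = -2366 - 244/5 = -12074/5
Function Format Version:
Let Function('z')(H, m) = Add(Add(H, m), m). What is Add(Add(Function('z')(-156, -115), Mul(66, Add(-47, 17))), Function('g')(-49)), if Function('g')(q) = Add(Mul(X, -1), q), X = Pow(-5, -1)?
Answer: Rational(-12074, 5) ≈ -2414.8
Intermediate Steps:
Function('z')(H, m) = Add(H, Mul(2, m))
X = Rational(-1, 5) ≈ -0.20000
Function('g')(q) = Add(Rational(1, 5), q) (Function('g')(q) = Add(Mul(Rational(-1, 5), -1), q) = Add(Rational(1, 5), q))
Add(Add(Function('z')(-156, -115), Mul(66, Add(-47, 17))), Function('g')(-49)) = Add(Add(Add(-156, Mul(2, -115)), Mul(66, Add(-47, 17))), Add(Rational(1, 5), -49)) = Add(Add(Add(-156, -230), Mul(66, -30)), Rational(-244, 5)) = Add(Add(-386, -1980), Rational(-244, 5)) = Add(-2366, Rational(-244, 5)) = Rational(-12074, 5)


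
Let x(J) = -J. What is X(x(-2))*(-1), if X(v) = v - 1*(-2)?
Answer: -4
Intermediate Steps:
X(v) = 2 + v (X(v) = v + 2 = 2 + v)
X(x(-2))*(-1) = (2 - 1*(-2))*(-1) = (2 + 2)*(-1) = 4*(-1) = -4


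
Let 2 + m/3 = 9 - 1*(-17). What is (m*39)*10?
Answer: 28080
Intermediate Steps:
m = 72 (m = -6 + 3*(9 - 1*(-17)) = -6 + 3*(9 + 17) = -6 + 3*26 = -6 + 78 = 72)
(m*39)*10 = (72*39)*10 = 2808*10 = 28080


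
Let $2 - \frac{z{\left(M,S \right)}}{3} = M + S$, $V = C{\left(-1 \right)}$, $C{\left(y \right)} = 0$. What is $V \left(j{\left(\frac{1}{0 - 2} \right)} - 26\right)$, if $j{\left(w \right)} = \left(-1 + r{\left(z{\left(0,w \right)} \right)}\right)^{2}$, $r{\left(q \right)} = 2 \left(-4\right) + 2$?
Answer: $0$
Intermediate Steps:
$V = 0$
$z{\left(M,S \right)} = 6 - 3 M - 3 S$ ($z{\left(M,S \right)} = 6 - 3 \left(M + S\right) = 6 - \left(3 M + 3 S\right) = 6 - 3 M - 3 S$)
$r{\left(q \right)} = -6$ ($r{\left(q \right)} = -8 + 2 = -6$)
$j{\left(w \right)} = 49$ ($j{\left(w \right)} = \left(-1 - 6\right)^{2} = \left(-7\right)^{2} = 49$)
$V \left(j{\left(\frac{1}{0 - 2} \right)} - 26\right) = 0 \left(49 - 26\right) = 0 \cdot 23 = 0$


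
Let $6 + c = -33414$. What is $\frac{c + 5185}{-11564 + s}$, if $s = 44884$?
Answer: $- \frac{5647}{6664} \approx -0.84739$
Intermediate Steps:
$c = -33420$ ($c = -6 - 33414 = -33420$)
$\frac{c + 5185}{-11564 + s} = \frac{-33420 + 5185}{-11564 + 44884} = - \frac{28235}{33320} = \left(-28235\right) \frac{1}{33320} = - \frac{5647}{6664}$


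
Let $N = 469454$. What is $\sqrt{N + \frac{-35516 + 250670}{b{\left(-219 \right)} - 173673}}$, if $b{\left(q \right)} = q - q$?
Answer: $\frac{2 \sqrt{43703025149451}}{19297} \approx 685.17$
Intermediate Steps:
$b{\left(q \right)} = 0$
$\sqrt{N + \frac{-35516 + 250670}{b{\left(-219 \right)} - 173673}} = \sqrt{469454 + \frac{-35516 + 250670}{0 - 173673}} = \sqrt{469454 + \frac{215154}{-173673}} = \sqrt{469454 + 215154 \left(- \frac{1}{173673}\right)} = \sqrt{469454 - \frac{23906}{19297}} = \sqrt{\frac{9059029932}{19297}} = \frac{2 \sqrt{43703025149451}}{19297}$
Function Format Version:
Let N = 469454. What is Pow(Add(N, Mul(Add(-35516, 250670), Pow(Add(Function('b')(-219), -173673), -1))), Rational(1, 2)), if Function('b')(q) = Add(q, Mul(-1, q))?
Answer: Mul(Rational(2, 19297), Pow(43703025149451, Rational(1, 2))) ≈ 685.17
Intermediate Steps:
Function('b')(q) = 0
Pow(Add(N, Mul(Add(-35516, 250670), Pow(Add(Function('b')(-219), -173673), -1))), Rational(1, 2)) = Pow(Add(469454, Mul(Add(-35516, 250670), Pow(Add(0, -173673), -1))), Rational(1, 2)) = Pow(Add(469454, Mul(215154, Pow(-173673, -1))), Rational(1, 2)) = Pow(Add(469454, Mul(215154, Rational(-1, 173673))), Rational(1, 2)) = Pow(Add(469454, Rational(-23906, 19297)), Rational(1, 2)) = Pow(Rational(9059029932, 19297), Rational(1, 2)) = Mul(Rational(2, 19297), Pow(43703025149451, Rational(1, 2)))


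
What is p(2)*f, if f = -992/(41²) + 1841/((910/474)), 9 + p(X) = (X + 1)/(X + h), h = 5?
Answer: -179509596/21853 ≈ -8214.4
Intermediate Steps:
p(X) = -9 + (1 + X)/(5 + X) (p(X) = -9 + (X + 1)/(X + 5) = -9 + (1 + X)/(5 + X))
f = 104713931/109265 (f = -992/1681 + 1841/((910*(1/474))) = -992*1/1681 + 1841/(455/237) = -992/1681 + 1841*(237/455) = -992/1681 + 62331/65 = 104713931/109265 ≈ 958.35)
p(2)*f = (4*(-11 - 2*2)/(5 + 2))*(104713931/109265) = (4*(-11 - 4)/7)*(104713931/109265) = (4*(⅐)*(-15))*(104713931/109265) = -60/7*104713931/109265 = -179509596/21853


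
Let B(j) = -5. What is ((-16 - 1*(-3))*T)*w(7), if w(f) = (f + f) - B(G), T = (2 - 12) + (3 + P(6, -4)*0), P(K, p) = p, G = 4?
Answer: 1729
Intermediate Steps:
T = -7 (T = (2 - 12) + (3 - 4*0) = -10 + (3 + 0) = -10 + 3 = -7)
w(f) = 5 + 2*f (w(f) = (f + f) - 1*(-5) = 2*f + 5 = 5 + 2*f)
((-16 - 1*(-3))*T)*w(7) = ((-16 - 1*(-3))*(-7))*(5 + 2*7) = ((-16 + 3)*(-7))*(5 + 14) = -13*(-7)*19 = 91*19 = 1729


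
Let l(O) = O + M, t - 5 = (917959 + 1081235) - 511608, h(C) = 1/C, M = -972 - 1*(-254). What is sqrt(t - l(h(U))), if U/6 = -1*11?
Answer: sqrt(6483074070)/66 ≈ 1220.0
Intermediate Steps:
M = -718 (M = -972 + 254 = -718)
U = -66 (U = 6*(-1*11) = 6*(-11) = -66)
t = 1487591 (t = 5 + ((917959 + 1081235) - 511608) = 5 + (1999194 - 511608) = 5 + 1487586 = 1487591)
l(O) = -718 + O (l(O) = O - 718 = -718 + O)
sqrt(t - l(h(U))) = sqrt(1487591 - (-718 + 1/(-66))) = sqrt(1487591 - (-718 - 1/66)) = sqrt(1487591 - 1*(-47389/66)) = sqrt(1487591 + 47389/66) = sqrt(98228395/66) = sqrt(6483074070)/66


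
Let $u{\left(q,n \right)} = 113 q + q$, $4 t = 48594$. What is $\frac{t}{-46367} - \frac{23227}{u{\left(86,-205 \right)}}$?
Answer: $- \frac{1196070203}{454582068} \approx -2.6311$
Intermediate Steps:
$t = \frac{24297}{2}$ ($t = \frac{1}{4} \cdot 48594 = \frac{24297}{2} \approx 12149.0$)
$u{\left(q,n \right)} = 114 q$
$\frac{t}{-46367} - \frac{23227}{u{\left(86,-205 \right)}} = \frac{24297}{2 \left(-46367\right)} - \frac{23227}{114 \cdot 86} = \frac{24297}{2} \left(- \frac{1}{46367}\right) - \frac{23227}{9804} = - \frac{24297}{92734} - \frac{23227}{9804} = - \frac{1196070203}{454582068}$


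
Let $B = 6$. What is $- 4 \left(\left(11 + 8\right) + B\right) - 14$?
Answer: $-114$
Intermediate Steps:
$- 4 \left(\left(11 + 8\right) + B\right) - 14 = - 4 \left(\left(11 + 8\right) + 6\right) - 14 = - 4 \left(19 + 6\right) - 14 = \left(-4\right) 25 - 14 = -100 - 14 = -114$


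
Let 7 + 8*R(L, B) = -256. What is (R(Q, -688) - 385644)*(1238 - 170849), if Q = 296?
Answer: 523320323565/8 ≈ 6.5415e+10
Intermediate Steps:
R(L, B) = -263/8 (R(L, B) = -7/8 + (⅛)*(-256) = -7/8 - 32 = -263/8)
(R(Q, -688) - 385644)*(1238 - 170849) = (-263/8 - 385644)*(1238 - 170849) = -3085415/8*(-169611) = 523320323565/8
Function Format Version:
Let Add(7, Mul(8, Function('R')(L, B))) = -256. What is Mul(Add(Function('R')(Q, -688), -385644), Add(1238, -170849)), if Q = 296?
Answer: Rational(523320323565, 8) ≈ 6.5415e+10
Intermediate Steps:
Function('R')(L, B) = Rational(-263, 8) (Function('R')(L, B) = Add(Rational(-7, 8), Mul(Rational(1, 8), -256)) = Add(Rational(-7, 8), -32) = Rational(-263, 8))
Mul(Add(Function('R')(Q, -688), -385644), Add(1238, -170849)) = Mul(Add(Rational(-263, 8), -385644), Add(1238, -170849)) = Mul(Rational(-3085415, 8), -169611) = Rational(523320323565, 8)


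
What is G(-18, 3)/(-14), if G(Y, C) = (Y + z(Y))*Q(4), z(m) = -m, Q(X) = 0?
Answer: 0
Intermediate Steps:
G(Y, C) = 0 (G(Y, C) = (Y - Y)*0 = 0*0 = 0)
G(-18, 3)/(-14) = 0/(-14) = -1/14*0 = 0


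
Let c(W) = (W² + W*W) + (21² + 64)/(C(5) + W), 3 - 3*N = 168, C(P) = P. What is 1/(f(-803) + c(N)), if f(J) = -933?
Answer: 10/51069 ≈ 0.00019581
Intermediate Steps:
N = -55 (N = 1 - ⅓*168 = 1 - 56 = -55)
c(W) = 2*W² + 505/(5 + W) (c(W) = (W² + W*W) + (21² + 64)/(5 + W) = (W² + W²) + (441 + 64)/(5 + W) = 2*W² + 505/(5 + W))
1/(f(-803) + c(N)) = 1/(-933 + (505 + 2*(-55)³ + 10*(-55)²)/(5 - 55)) = 1/(-933 + (505 + 2*(-166375) + 10*3025)/(-50)) = 1/(-933 - (505 - 332750 + 30250)/50) = 1/(-933 - 1/50*(-301995)) = 1/(-933 + 60399/10) = 1/(51069/10) = 10/51069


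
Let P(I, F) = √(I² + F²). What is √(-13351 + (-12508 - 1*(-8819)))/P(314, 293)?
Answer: 4*I*√7857357/36889 ≈ 0.30395*I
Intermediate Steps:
P(I, F) = √(F² + I²)
√(-13351 + (-12508 - 1*(-8819)))/P(314, 293) = √(-13351 + (-12508 - 1*(-8819)))/(√(293² + 314²)) = √(-13351 + (-12508 + 8819))/(√(85849 + 98596)) = √(-13351 - 3689)/(√184445) = √(-17040)*(√184445/184445) = (4*I*√1065)*(√184445/184445) = 4*I*√7857357/36889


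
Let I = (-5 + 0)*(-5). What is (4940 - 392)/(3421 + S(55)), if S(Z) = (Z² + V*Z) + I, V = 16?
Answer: 4548/7351 ≈ 0.61869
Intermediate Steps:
I = 25 (I = -5*(-5) = 25)
S(Z) = 25 + Z² + 16*Z (S(Z) = (Z² + 16*Z) + 25 = 25 + Z² + 16*Z)
(4940 - 392)/(3421 + S(55)) = (4940 - 392)/(3421 + (25 + 55² + 16*55)) = 4548/(3421 + (25 + 3025 + 880)) = 4548/(3421 + 3930) = 4548/7351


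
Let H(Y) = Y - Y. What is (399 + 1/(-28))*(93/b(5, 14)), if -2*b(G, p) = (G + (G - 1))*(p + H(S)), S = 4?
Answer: -346301/588 ≈ -588.95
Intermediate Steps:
H(Y) = 0
b(G, p) = -p*(-1 + 2*G)/2 (b(G, p) = -(G + (G - 1))*(p + 0)/2 = -(G + (-1 + G))*p/2 = -(-1 + 2*G)*p/2 = -p*(-1 + 2*G)/2)
(399 + 1/(-28))*(93/b(5, 14)) = (399 + 1/(-28))*(93/((14*(1/2 - 1*5)))) = (399 - 1/28)*(93/((14*(1/2 - 5)))) = 11171*(93/((14*(-9/2))))/28 = 11171*(93/(-63))/28 = 11171*(93*(-1/63))/28 = (11171/28)*(-31/21) = -346301/588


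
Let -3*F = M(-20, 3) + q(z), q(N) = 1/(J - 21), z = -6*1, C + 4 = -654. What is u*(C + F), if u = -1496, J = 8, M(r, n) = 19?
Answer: 12919456/13 ≈ 9.9380e+5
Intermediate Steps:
C = -658 (C = -4 - 654 = -658)
z = -6
q(N) = -1/13 (q(N) = 1/(8 - 21) = 1/(-13) = -1/13)
F = -82/13 (F = -(19 - 1/13)/3 = -⅓*246/13 = -82/13 ≈ -6.3077)
u*(C + F) = -1496*(-658 - 82/13) = -1496*(-8636/13) = 12919456/13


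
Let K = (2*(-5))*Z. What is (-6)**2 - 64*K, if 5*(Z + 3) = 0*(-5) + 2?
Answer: -1628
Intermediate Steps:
Z = -13/5 (Z = -3 + (0*(-5) + 2)/5 = -3 + (0 + 2)/5 = -3 + (1/5)*2 = -3 + 2/5 = -13/5 ≈ -2.6000)
K = 26 (K = (2*(-5))*(-13/5) = -10*(-13/5) = 26)
(-6)**2 - 64*K = (-6)**2 - 64*26 = 36 - 1664 = -1628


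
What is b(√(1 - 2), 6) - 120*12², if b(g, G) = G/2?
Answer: -17277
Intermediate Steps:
b(g, G) = G/2 (b(g, G) = G*(½) = G/2)
b(√(1 - 2), 6) - 120*12² = (½)*6 - 120*12² = 3 - 120*144 = 3 - 17280 = -17277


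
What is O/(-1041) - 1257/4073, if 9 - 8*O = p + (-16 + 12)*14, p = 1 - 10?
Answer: -5384849/16959972 ≈ -0.31750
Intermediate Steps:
p = -9
O = 37/4 (O = 9/8 - (-9 + (-16 + 12)*14)/8 = 9/8 - (-9 - 4*14)/8 = 9/8 - (-9 - 56)/8 = 9/8 - ⅛*(-65) = 9/8 + 65/8 = 37/4 ≈ 9.2500)
O/(-1041) - 1257/4073 = (37/4)/(-1041) - 1257/4073 = (37/4)*(-1/1041) - 1257*1/4073 = -37/4164 - 1257/4073 = -5384849/16959972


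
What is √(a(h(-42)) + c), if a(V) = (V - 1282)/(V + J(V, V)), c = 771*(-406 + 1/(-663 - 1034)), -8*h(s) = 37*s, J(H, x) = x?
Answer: I*√2176960956375161922/2637138 ≈ 559.49*I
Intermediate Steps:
h(s) = -37*s/8
c = -531205893/1697 (c = 771*(-406 + 1/(-1697)) = 771*(-406 - 1/1697) = 771*(-688983/1697) = -531205893/1697 ≈ -3.1303e+5)
a(V) = (-1282 + V)/(2*V) (a(V) = (V - 1282)/(V + V) = (-1282 + V)/((2*V)) = (-1282 + V)*(1/(2*V)) = (-1282 + V)/(2*V))
√(a(h(-42)) + c) = √((-1282 - 37/8*(-42))/(2*((-37/8*(-42)))) - 531205893/1697) = √((-1282 + 777/4)/(2*(777/4)) - 531205893/1697) = √((½)*(4/777)*(-4351/4) - 531205893/1697) = √(-4351/1554 - 531205893/1697) = √(-825501341369/2637138) = I*√2176960956375161922/2637138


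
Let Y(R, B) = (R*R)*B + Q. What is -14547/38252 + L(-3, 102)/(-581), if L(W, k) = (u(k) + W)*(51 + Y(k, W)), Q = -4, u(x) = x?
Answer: 118011782613/22224412 ≈ 5310.0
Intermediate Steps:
Y(R, B) = -4 + B*R² (Y(R, B) = (R*R)*B - 4 = R²*B - 4 = B*R² - 4 = -4 + B*R²)
L(W, k) = (47 + W*k²)*(W + k) (L(W, k) = (k + W)*(51 + (-4 + W*k²)) = (W + k)*(47 + W*k²) = (47 + W*k²)*(W + k))
-14547/38252 + L(-3, 102)/(-581) = -14547/38252 + (47*(-3) + 47*102 - 3*102³ + (-3)²*102²)/(-581) = -14547*1/38252 + (-141 + 4794 - 3*1061208 + 9*10404)*(-1/581) = -14547/38252 + (-141 + 4794 - 3183624 + 93636)*(-1/581) = -14547/38252 - 3085335*(-1/581) = -14547/38252 + 3085335/581 = 118011782613/22224412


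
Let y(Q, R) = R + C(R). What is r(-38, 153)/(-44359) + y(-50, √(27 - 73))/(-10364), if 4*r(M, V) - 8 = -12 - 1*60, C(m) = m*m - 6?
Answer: 618123/114934169 - I*√46/10364 ≈ 0.0053781 - 0.00065441*I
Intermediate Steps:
C(m) = -6 + m² (C(m) = m² - 6 = -6 + m²)
r(M, V) = -16 (r(M, V) = 2 + (-12 - 1*60)/4 = 2 + (-12 - 60)/4 = 2 + (¼)*(-72) = 2 - 18 = -16)
y(Q, R) = -6 + R + R² (y(Q, R) = R + (-6 + R²) = -6 + R + R²)
r(-38, 153)/(-44359) + y(-50, √(27 - 73))/(-10364) = -16/(-44359) + (-6 + √(27 - 73) + (√(27 - 73))²)/(-10364) = -16*(-1/44359) + (-6 + √(-46) + (√(-46))²)*(-1/10364) = 16/44359 + (-6 + I*√46 + (I*√46)²)*(-1/10364) = 16/44359 + (-6 + I*√46 - 46)*(-1/10364) = 16/44359 + (-52 + I*√46)*(-1/10364) = 16/44359 + (13/2591 - I*√46/10364) = 618123/114934169 - I*√46/10364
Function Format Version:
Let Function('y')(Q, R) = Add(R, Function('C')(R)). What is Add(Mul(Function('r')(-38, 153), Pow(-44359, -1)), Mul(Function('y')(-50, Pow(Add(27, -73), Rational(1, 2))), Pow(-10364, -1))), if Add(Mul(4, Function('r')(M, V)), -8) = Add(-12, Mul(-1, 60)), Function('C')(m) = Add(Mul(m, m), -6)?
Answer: Add(Rational(618123, 114934169), Mul(Rational(-1, 10364), I, Pow(46, Rational(1, 2)))) ≈ Add(0.0053781, Mul(-0.00065441, I))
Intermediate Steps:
Function('C')(m) = Add(-6, Pow(m, 2)) (Function('C')(m) = Add(Pow(m, 2), -6) = Add(-6, Pow(m, 2)))
Function('r')(M, V) = -16 (Function('r')(M, V) = Add(2, Mul(Rational(1, 4), Add(-12, Mul(-1, 60)))) = Add(2, Mul(Rational(1, 4), Add(-12, -60))) = Add(2, Mul(Rational(1, 4), -72)) = Add(2, -18) = -16)
Function('y')(Q, R) = Add(-6, R, Pow(R, 2)) (Function('y')(Q, R) = Add(R, Add(-6, Pow(R, 2))) = Add(-6, R, Pow(R, 2)))
Add(Mul(Function('r')(-38, 153), Pow(-44359, -1)), Mul(Function('y')(-50, Pow(Add(27, -73), Rational(1, 2))), Pow(-10364, -1))) = Add(Mul(-16, Pow(-44359, -1)), Mul(Add(-6, Pow(Add(27, -73), Rational(1, 2)), Pow(Pow(Add(27, -73), Rational(1, 2)), 2)), Pow(-10364, -1))) = Add(Mul(-16, Rational(-1, 44359)), Mul(Add(-6, Pow(-46, Rational(1, 2)), Pow(Pow(-46, Rational(1, 2)), 2)), Rational(-1, 10364))) = Add(Rational(16, 44359), Mul(Add(-6, Mul(I, Pow(46, Rational(1, 2))), Pow(Mul(I, Pow(46, Rational(1, 2))), 2)), Rational(-1, 10364))) = Add(Rational(16, 44359), Mul(Add(-6, Mul(I, Pow(46, Rational(1, 2))), -46), Rational(-1, 10364))) = Add(Rational(16, 44359), Mul(Add(-52, Mul(I, Pow(46, Rational(1, 2)))), Rational(-1, 10364))) = Add(Rational(16, 44359), Add(Rational(13, 2591), Mul(Rational(-1, 10364), I, Pow(46, Rational(1, 2))))) = Add(Rational(618123, 114934169), Mul(Rational(-1, 10364), I, Pow(46, Rational(1, 2))))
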